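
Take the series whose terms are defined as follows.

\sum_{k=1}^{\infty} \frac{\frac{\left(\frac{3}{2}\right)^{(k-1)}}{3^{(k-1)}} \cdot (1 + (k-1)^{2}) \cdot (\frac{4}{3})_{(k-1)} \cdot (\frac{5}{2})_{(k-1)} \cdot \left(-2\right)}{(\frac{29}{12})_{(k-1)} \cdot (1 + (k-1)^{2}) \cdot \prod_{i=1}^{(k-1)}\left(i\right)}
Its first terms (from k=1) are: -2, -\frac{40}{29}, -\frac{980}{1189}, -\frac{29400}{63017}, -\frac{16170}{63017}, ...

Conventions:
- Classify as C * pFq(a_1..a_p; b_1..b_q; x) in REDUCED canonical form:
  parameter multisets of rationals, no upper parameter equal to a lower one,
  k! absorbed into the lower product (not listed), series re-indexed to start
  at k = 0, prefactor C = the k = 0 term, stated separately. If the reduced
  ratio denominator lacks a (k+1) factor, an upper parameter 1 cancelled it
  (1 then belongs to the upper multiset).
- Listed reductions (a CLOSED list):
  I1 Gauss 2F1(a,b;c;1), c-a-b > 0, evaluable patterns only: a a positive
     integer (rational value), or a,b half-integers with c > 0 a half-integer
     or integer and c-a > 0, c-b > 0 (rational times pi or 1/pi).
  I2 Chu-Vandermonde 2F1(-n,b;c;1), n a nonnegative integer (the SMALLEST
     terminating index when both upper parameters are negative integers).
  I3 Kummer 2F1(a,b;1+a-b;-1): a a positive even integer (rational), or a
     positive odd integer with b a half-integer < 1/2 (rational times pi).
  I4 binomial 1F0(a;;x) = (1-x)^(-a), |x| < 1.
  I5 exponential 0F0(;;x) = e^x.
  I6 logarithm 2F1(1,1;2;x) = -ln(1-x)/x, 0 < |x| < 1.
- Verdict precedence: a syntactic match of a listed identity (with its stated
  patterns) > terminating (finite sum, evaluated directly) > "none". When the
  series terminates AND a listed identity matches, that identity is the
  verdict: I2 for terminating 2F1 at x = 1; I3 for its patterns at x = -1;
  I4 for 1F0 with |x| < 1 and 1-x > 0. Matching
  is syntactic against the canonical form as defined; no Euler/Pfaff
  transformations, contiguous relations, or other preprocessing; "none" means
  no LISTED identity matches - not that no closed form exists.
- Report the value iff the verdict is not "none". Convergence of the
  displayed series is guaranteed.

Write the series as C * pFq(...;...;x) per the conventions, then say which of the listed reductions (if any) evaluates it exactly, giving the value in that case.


Prefactor -2, argument \frac{1}{2}: 2F1 with upper {\frac{4}{3}, \frac{5}{2}} over lower {\frac{29}{12}}. Verdict: none - this 2F1 at x = \frac{1}{2} matches no listed pattern, and upper {\frac{4}{3}, \frac{5}{2}} holds no stopper.

First insight: from the first term -2: the product of the first k integers (prefactor -2) is k!.
Adjacent-term ratio: r(k) = \frac{1}{2} * (k+\frac{4}{3}) (k+\frac{5}{2}) / [(k+\frac{29}{12}) (k+1)] - rational; roots negated = parameters, x = \frac{1}{2}, C = -2.


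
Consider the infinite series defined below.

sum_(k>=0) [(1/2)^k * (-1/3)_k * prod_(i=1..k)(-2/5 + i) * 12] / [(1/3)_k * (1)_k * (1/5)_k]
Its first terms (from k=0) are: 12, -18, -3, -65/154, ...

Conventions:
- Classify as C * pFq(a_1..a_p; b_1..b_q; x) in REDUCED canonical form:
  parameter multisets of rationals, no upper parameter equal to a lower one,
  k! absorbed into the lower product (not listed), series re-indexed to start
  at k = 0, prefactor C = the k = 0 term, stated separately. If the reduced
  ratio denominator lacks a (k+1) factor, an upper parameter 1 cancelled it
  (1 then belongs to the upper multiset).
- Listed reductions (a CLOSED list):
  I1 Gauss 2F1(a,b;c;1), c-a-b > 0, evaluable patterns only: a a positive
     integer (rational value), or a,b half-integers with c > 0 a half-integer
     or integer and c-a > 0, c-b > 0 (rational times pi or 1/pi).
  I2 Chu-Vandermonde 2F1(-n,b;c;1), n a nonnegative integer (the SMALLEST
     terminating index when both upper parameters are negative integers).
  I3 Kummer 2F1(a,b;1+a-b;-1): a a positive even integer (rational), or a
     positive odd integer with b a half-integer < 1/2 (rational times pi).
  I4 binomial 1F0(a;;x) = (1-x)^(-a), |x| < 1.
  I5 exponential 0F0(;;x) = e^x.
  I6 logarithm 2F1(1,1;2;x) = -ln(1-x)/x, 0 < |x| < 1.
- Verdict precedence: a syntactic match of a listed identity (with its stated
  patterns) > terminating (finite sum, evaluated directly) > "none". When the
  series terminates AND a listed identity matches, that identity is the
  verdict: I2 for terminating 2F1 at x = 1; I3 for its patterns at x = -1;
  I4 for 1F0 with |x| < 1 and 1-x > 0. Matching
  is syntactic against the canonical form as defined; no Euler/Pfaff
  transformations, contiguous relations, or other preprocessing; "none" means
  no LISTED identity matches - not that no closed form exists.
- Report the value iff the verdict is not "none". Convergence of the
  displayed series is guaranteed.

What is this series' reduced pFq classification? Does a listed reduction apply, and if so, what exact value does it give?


Classification (C = 12): 2F2 with upper {-1/3, 3/5}, lower {1/5, 1/3}, argument x = 1/2. Verdict: none. A 2F2 with upper {-1/3, 3/5} fits none of I1-I6 at x = 1/2; the sum runs forever.

Structural cue: from the first term 12: (1)_k (prefactor 12) is k! itself.
Consecutive-term ratio: r(k) = (1/2) * (k-1/3) (k+3/5) / [(k+1/5) (k+1/3) (k+1)] - poly over poly, x = (1/2) from leading terms; C = 12 at k = 0.


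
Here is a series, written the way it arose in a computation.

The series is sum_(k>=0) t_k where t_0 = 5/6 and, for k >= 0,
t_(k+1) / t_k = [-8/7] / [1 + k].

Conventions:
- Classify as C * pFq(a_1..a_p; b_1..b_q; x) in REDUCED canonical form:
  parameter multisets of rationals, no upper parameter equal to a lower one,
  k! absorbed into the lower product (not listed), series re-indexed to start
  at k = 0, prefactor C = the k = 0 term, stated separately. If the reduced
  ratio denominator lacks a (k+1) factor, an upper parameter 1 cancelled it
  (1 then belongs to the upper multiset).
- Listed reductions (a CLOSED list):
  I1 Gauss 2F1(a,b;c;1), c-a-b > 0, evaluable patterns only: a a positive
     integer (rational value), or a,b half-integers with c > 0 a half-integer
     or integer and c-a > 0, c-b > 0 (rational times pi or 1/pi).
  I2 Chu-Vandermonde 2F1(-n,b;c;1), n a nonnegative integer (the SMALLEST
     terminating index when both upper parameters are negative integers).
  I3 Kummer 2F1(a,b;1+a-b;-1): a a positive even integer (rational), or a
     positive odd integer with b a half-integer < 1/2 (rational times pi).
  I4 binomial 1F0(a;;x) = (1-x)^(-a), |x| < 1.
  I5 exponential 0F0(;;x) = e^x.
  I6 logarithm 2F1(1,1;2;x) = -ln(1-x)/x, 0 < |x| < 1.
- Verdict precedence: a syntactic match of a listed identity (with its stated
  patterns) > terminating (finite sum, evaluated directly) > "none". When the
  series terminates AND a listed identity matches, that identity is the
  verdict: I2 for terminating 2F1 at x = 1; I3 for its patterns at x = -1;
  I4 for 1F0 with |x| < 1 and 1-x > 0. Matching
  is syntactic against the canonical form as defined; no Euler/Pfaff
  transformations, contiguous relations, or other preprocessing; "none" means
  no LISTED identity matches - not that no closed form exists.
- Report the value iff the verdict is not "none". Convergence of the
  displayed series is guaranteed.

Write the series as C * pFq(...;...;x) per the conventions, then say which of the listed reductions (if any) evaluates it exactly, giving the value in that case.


Key step: from the first term 5/6: roots of the ratio polynomials (C = 5/6, x = -8/7) are the negated parameters.
Term ratio: r(k) = (-8/7) * 1 / [(k+1)] - rational in k. x = (-8/7); t_0 = 5/6; negate the roots.

Classification (C = 5/6): 0F0 with upper {-}, lower {-}, argument x = -8/7. Verdict at x = -8/7: exponential (I5) matches (the 0F0 exponential series at x = -8/7). Sum: (5/6) * e^(-8/7).


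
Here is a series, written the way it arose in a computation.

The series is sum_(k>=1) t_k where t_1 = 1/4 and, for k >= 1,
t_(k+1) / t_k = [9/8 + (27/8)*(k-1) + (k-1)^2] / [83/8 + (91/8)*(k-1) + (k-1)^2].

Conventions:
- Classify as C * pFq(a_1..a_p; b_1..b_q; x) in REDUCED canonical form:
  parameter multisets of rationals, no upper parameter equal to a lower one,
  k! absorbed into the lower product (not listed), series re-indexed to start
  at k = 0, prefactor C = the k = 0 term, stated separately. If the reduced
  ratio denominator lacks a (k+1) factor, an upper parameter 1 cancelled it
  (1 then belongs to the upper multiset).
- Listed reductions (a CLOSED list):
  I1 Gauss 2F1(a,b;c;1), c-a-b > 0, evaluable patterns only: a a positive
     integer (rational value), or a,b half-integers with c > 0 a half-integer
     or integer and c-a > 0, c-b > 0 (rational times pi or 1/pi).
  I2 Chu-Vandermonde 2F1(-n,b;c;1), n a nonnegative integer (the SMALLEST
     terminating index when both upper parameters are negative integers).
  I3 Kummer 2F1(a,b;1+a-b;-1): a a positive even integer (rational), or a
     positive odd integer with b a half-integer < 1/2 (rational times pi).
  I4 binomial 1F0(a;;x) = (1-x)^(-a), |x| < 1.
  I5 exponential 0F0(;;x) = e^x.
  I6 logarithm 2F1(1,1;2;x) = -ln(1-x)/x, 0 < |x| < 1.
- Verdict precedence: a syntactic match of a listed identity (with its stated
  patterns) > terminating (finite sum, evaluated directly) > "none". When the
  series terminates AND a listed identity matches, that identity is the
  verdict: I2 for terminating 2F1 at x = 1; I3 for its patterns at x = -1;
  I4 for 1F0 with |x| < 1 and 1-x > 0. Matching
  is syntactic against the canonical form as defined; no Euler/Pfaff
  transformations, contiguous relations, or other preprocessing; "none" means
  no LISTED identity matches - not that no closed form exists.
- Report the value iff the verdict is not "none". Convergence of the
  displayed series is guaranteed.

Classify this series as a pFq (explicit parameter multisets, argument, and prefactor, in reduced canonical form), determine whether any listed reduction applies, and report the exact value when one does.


Structural cue: x = 1 and the expanded ratio factors over Q; C = 1/4, x = 1, roots give parameters.
Step ratio: r(k) = 1 * (k+3/8) (k+3) / [(k+83/8) (k+1)] ; factor over Q: parameters, x = 1, and C = 1/4.

With C = 1/4: the canonical form is 2F1(3/8, 3; 83/8; 1). Verdict: Gauss (I1, integer-parameter pattern) applies (x = 1: the Gamma ratio telescopes since c-a-b = 7 > 0 and a = 3 in Z>0). Hence: 98825/344064.


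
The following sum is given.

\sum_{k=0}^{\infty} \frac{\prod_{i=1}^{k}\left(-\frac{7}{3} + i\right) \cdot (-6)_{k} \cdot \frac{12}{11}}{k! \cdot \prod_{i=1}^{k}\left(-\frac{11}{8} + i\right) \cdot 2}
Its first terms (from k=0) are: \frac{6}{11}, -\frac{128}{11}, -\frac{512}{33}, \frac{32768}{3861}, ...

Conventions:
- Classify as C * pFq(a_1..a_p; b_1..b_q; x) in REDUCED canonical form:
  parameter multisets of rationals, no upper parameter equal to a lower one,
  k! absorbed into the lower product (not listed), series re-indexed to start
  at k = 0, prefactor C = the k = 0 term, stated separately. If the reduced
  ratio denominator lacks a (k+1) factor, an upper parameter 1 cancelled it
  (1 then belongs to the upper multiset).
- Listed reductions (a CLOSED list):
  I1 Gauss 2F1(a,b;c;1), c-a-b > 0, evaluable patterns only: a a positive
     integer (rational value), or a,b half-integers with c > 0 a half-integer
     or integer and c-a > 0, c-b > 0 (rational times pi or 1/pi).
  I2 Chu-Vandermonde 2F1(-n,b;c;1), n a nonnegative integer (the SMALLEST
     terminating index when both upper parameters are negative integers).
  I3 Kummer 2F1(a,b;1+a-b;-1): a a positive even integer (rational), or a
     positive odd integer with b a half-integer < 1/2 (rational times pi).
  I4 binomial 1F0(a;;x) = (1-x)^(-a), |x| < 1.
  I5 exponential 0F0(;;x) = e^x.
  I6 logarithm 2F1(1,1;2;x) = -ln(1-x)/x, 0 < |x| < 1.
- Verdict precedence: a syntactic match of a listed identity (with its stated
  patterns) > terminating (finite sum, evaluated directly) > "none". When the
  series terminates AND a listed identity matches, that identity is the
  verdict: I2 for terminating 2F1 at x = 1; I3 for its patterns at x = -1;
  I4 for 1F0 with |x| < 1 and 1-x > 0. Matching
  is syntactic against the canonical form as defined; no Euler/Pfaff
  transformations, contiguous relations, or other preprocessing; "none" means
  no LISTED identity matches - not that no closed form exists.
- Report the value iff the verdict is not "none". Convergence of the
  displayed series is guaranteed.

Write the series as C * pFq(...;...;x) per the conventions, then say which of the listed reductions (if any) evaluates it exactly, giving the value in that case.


Canonical form: C = \frac{6}{11} times 2F1 with upper {-6, -\frac{4}{3}}, lower {-\frac{3}{8}}, x = 1. Verdict at x = 1: the Chu-Vandermonde identity I2 matches (terminating 2F1 at x = 1 with n = 6, b = -4/3, c = -\frac{3}{8}). Value: -\frac{49581146}{2346651}.

Structural cue: t_0 being \frac{6}{11}, the constant factors (prefactor 6/11) combine into one prefactor.
Step ratio: r(k) = 1 * (k-6) (k-\frac{4}{3}) / [(k-\frac{3}{8}) (k+1)] ; factor over Q: parameters, x = 1, and C = \frac{6}{11}.


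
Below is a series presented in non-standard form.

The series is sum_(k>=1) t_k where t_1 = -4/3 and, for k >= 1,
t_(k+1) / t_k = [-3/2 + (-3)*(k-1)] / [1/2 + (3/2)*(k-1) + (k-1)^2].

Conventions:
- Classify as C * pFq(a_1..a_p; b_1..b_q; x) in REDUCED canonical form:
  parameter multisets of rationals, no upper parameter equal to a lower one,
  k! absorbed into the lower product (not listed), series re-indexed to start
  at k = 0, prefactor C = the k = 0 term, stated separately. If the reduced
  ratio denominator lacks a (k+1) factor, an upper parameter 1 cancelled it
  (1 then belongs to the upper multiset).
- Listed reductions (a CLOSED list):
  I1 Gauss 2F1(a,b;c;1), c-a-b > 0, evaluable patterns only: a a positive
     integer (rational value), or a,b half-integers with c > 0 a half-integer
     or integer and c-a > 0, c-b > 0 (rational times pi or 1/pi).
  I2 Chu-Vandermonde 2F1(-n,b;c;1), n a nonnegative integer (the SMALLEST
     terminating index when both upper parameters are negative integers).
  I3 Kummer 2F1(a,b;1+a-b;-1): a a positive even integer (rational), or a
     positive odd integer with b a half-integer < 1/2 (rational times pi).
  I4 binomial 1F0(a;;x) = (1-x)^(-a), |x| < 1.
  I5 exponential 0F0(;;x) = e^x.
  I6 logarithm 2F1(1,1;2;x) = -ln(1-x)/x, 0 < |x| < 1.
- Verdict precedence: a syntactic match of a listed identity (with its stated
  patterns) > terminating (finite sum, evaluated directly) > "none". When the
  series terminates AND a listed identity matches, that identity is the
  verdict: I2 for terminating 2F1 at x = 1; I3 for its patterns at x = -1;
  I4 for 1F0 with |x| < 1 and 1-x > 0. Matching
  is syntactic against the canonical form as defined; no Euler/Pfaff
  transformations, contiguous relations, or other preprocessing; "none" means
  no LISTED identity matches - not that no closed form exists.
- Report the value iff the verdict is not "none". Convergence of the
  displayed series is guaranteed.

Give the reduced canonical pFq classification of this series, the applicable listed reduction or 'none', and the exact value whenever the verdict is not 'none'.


Classification (C = -4/3): 0F0 with upper {-}, lower {-}, argument x = -3. Verdict: the exponential series (I5) applies (the 0F0 exponential series at x = -3). Exact value: (-4/3) * e^(-3).

Key step: with t_0 = -4/3, cancel k + 1/2 from the displayed ratio first; then C = -4/3.
Step ratio: r(k) = (-3) * 1 / [(k+1)] - rational in k, leading ratio (-3); with t_0 = -4/3, classification follows.


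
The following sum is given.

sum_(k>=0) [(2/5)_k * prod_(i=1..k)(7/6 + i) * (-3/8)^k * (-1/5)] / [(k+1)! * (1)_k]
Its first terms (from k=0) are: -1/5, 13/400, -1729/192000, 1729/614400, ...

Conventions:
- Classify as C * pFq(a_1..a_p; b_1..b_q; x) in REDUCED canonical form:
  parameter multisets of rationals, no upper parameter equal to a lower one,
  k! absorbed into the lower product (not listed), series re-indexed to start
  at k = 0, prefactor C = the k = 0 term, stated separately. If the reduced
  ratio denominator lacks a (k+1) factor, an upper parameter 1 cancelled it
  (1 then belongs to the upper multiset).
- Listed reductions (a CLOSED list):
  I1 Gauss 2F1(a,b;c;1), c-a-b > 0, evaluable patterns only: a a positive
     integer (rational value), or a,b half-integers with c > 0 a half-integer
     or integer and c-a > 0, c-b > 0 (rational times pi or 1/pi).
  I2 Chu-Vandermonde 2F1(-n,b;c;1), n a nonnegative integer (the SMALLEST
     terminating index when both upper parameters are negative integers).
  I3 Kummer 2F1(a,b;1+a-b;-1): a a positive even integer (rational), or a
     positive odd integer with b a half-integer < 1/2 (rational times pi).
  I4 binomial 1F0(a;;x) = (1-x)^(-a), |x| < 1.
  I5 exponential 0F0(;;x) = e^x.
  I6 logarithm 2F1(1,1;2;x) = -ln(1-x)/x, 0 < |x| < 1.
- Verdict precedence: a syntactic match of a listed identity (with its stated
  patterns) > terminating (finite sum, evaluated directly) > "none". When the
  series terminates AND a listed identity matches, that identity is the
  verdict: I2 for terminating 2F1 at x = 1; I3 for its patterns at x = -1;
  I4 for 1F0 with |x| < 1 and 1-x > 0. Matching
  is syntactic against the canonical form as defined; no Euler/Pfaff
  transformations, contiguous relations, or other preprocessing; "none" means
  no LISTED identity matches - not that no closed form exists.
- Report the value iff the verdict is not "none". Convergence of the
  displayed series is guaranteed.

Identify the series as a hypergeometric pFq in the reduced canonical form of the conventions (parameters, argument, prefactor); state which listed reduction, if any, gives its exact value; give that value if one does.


Classification (C = -1/5): 2F1 with upper {2/5, 13/6}, lower {2}, argument x = -3/8. Verdict: no listed reduction: x = -3/8 and upper {2/5, 13/6} fail every I1-I6 pattern.

Key observation: t_0 being -1/5, the running product (C = -1/5, x = -3/8) telescopes to a rising factorial.
Consecutive-term ratio: r(k) = (-3/8) * (k+2/5) (k+13/6) / [(k+2) (k+1)] - rational in k. x = (-3/8); t_0 = -1/5; negate the roots.


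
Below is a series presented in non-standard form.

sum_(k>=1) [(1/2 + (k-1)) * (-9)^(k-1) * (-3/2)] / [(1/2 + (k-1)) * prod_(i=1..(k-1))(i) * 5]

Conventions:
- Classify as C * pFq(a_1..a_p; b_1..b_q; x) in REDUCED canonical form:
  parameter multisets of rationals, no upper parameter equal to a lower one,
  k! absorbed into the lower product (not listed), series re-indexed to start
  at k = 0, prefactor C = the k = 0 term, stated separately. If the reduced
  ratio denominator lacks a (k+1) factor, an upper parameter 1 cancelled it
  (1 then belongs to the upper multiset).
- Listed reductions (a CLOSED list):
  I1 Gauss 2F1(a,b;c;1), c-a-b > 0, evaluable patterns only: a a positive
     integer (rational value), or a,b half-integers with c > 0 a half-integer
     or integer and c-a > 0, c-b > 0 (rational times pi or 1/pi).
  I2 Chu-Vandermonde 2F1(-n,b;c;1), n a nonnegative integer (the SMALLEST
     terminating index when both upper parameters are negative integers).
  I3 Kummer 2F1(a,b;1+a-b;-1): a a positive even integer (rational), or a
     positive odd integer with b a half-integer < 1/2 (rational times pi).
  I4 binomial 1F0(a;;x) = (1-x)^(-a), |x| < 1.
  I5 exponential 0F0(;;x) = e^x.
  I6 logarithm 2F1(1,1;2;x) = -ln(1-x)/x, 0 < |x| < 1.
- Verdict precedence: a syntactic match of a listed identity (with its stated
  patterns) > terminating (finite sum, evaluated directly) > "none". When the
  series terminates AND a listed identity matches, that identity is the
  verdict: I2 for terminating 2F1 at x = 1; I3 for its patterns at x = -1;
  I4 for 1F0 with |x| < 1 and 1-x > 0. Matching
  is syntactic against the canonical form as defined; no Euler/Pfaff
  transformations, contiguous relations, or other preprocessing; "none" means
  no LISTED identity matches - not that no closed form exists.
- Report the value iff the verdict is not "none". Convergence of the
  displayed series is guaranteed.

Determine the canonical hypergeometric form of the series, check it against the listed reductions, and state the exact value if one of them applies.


Prefactor -3/10, argument -9: 0F0 with upper {-} over lower {-}. Verdict at x = -9: the I5 exponential reduction matches (the 0F0 exponential series at x = -9). Its exact value is (-3/10) * e^(-9).

Key observation: with t_0 = -3/10, the factor k + 1/2 cancels (top and bottom), leaving prefactor -3/10.
Term ratio: r(k) = (-9) * 1 / [(k+1)] - rational in k, leading ratio (-9); with t_0 = -3/10, classification follows.


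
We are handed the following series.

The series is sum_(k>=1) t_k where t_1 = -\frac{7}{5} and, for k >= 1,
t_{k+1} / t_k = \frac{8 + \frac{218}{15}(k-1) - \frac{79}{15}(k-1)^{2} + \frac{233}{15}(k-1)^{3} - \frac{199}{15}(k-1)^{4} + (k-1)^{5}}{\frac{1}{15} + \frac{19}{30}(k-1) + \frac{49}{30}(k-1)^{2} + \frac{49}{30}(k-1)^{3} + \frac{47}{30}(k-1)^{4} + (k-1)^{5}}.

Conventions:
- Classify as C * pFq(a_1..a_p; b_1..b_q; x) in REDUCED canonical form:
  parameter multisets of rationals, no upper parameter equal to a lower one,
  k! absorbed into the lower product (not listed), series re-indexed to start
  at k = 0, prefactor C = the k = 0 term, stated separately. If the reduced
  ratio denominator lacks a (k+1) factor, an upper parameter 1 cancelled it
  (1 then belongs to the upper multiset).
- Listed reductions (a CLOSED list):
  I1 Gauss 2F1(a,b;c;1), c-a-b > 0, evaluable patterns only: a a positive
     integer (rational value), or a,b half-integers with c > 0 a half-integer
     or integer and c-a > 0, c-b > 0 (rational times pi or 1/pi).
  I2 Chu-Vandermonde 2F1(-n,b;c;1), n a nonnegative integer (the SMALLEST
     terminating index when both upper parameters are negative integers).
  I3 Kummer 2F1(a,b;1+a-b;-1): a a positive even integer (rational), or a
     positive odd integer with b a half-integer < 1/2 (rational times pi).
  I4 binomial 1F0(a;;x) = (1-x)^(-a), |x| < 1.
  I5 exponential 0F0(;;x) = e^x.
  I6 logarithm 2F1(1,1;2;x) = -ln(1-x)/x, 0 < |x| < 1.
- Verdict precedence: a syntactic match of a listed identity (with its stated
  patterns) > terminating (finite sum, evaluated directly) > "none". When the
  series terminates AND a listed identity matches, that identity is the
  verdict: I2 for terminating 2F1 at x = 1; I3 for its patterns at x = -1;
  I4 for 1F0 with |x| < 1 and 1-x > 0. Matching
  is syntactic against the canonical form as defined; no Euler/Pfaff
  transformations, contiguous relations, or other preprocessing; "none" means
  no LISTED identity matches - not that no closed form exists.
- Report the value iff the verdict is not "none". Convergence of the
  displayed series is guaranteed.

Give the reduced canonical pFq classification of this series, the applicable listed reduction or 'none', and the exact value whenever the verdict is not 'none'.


This is -\frac{7}{5} * 2F1(-12, -\frac{5}{3}; \frac{1}{6}; 1) in reduced canonical form. Verdict: the Chu-Vandermonde identity I2 applies (terminating 2F1 at x = 1 with n = 12, b = -5/3, c = \frac{1}{6}). Its exact value is -\frac{53362403823311}{95748090325}.

The tell: x = 1 and cancel k^2 + 1 from the displayed ratio first; then C = -7/5.
Term ratio: r(k) = 1 * (k-12) (k-\frac{5}{3}) / [(k+\frac{1}{6}) (k+1)] - rational; roots negated = parameters, x = 1, C = -\frac{7}{5}.


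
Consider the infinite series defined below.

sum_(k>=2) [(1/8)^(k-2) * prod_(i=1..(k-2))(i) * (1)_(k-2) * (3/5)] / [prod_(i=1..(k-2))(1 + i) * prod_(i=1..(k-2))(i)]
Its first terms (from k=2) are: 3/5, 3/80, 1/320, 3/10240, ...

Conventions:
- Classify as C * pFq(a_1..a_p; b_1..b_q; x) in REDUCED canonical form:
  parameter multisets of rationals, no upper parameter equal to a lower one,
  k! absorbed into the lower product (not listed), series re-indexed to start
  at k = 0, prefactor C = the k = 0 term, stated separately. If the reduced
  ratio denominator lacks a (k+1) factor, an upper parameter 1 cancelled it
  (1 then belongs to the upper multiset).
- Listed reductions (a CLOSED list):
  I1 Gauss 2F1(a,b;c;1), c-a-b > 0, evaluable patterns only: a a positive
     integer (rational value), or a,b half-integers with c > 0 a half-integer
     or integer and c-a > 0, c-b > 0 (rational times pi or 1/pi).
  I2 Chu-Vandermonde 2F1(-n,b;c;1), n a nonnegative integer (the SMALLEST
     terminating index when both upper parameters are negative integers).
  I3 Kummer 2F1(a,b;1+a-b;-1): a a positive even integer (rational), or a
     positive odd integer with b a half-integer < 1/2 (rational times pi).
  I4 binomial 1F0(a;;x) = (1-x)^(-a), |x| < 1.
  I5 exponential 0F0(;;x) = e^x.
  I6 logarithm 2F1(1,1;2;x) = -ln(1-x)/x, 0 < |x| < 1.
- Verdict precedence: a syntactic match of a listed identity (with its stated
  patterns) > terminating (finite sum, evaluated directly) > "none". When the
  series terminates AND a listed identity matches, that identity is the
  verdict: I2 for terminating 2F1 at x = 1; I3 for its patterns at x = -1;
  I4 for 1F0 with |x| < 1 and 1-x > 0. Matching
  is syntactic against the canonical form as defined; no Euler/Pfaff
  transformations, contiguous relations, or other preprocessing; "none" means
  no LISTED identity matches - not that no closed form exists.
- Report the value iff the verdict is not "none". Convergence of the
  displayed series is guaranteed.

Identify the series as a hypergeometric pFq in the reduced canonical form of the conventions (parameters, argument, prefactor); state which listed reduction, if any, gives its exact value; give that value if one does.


Prefactor 3/5, argument 1/8: 2F1 with upper {1, 1} over lower {2}. Verdict: logarithm (I6) fires (the logarithm: parameters (1,1;2), x = 1/8). Hence: (-24/5) * ln(7/8).

Key observation: t_0 = 3/5 here, and the lower running product (C = 3/5, x = 1/8) is a rising factorial.
Consecutive-term ratio: r(k) = (1/8) * (k+1) (k+1) / [(k+2) (k+1)] - rational in k, leading ratio (1/8); with t_0 = 3/5, classification follows.


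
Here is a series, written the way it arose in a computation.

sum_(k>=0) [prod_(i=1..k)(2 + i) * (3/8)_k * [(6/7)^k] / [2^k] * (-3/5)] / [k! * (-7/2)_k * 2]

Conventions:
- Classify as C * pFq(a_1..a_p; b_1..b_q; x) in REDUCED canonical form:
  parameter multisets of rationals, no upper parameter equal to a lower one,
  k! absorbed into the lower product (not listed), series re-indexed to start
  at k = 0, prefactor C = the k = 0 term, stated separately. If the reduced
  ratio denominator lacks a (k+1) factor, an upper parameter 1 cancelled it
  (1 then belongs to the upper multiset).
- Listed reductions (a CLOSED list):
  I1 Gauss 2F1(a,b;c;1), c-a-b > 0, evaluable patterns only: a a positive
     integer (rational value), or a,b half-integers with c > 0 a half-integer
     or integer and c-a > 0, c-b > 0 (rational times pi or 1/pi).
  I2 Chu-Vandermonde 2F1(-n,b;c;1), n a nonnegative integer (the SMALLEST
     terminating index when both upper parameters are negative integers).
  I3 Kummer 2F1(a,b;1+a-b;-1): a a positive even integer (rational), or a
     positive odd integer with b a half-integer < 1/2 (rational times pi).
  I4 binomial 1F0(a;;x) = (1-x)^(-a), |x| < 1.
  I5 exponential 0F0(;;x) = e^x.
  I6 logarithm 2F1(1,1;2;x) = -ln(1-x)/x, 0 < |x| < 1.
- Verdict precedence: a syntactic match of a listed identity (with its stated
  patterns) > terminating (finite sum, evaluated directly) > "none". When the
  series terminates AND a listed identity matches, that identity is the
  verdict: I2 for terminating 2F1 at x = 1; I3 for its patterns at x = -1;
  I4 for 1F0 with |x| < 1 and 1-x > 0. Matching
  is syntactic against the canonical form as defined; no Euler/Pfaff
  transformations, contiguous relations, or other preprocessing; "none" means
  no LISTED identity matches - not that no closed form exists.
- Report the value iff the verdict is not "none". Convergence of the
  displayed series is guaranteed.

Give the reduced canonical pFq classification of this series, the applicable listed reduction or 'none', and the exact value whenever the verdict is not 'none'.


Canonical form: C = -3/10 times 2F1 with upper {3/8, 3}, lower {-7/2}, x = 3/7. Verdict: none - this 2F1 at x = 3/7 matches no listed pattern, and upper {3/8, 3} holds no stopper.

Structural cue: t_0 being -3/10, the constant factors (C = -3/10) combine into one prefactor.
Step ratio: r(k) = (3/7) * (k+3/8) (k+3) / [(k-7/2) (k+1)] ; factor over Q: parameters, x = (3/7), and C = -3/10.


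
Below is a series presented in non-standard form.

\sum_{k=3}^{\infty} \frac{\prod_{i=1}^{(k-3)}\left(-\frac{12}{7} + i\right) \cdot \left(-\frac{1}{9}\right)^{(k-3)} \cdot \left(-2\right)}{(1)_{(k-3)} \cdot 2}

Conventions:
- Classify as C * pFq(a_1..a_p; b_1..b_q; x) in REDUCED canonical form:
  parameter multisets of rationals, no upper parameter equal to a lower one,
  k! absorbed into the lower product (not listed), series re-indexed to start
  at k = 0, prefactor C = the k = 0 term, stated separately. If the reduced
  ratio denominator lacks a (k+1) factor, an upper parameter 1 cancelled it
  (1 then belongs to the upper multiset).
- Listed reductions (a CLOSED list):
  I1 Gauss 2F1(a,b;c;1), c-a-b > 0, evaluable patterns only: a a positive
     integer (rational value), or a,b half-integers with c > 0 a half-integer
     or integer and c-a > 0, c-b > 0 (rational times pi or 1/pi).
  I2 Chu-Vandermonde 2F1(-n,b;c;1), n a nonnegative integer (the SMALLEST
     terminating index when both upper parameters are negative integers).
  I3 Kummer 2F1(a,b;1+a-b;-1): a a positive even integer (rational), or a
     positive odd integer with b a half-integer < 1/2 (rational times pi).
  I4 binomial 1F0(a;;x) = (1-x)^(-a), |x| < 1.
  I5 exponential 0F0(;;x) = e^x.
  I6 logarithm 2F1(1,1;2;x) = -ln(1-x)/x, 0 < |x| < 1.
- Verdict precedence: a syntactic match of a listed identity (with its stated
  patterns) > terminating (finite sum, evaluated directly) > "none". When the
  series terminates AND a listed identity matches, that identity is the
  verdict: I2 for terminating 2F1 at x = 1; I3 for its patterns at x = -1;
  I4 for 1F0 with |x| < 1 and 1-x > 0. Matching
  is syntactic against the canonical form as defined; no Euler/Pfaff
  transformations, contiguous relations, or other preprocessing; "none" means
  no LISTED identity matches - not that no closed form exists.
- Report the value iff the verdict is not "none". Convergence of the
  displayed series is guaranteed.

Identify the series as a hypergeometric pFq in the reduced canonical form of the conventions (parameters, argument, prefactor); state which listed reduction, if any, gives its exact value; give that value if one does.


Classification (C = -1): 1F0 with upper {-\frac{5}{7}}, lower {-}, argument x = -\frac{1}{9}. Verdict: this is the I4 binomial reduction (the 1F0 binomial series: exponent 5/7, x = -\frac{1}{9}). Exact value: \left(-1\right) \cdot \left(\frac{10}{9}\right)^{\frac{5}{7}}.

Key observation: with t_0 = -1, the constant factors (prefactor -1) combine into one prefactor.
Ratio: r(k) = -\frac{1}{9} * (k-\frac{5}{7}) / [(k+1)] - rational; roots negated = parameters, x = -\frac{1}{9}, C = -1.


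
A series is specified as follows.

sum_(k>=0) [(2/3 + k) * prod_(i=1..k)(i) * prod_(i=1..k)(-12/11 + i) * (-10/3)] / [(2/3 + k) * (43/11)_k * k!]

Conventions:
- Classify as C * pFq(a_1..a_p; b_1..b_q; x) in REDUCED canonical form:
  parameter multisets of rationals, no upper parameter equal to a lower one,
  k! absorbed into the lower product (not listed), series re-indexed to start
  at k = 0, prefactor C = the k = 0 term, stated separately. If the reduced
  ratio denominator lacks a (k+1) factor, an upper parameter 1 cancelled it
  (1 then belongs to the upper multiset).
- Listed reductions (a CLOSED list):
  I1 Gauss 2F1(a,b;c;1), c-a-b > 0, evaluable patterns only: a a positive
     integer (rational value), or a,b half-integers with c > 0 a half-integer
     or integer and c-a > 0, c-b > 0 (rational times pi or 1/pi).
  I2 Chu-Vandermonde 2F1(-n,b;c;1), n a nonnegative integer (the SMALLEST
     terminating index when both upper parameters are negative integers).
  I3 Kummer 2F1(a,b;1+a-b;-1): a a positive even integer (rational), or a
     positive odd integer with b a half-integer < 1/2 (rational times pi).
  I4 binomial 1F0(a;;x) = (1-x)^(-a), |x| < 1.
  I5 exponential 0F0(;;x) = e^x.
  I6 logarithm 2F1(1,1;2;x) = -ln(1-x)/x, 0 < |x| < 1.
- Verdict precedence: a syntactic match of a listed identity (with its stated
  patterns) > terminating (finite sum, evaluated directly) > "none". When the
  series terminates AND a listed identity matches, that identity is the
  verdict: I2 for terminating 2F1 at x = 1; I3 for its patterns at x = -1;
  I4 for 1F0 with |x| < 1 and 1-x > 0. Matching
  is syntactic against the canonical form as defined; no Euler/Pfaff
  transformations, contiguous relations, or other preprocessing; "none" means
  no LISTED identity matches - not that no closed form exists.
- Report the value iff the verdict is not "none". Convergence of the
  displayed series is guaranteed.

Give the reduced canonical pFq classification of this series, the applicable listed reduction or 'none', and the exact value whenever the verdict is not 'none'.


With C = -10/3: the canonical form is 2F1(-1/11, 1; 43/11; 1). Verdict: Gauss (I1, integer-parameter pattern) matches (x = 1: the Gamma ratio telescopes since c-a-b = 3 > 0 and a = 1 in Z>0). Exact value: -320/99.

The tell: t_0 = -10/3 here, and the running product (C = -10/3, x = 1) telescopes to a rising factorial.
Step ratio: r(k) = 1 * (k-1/11) (k+1) / [(k+43/11) (k+1)] - rational; roots negated = parameters, x = 1, C = -10/3.


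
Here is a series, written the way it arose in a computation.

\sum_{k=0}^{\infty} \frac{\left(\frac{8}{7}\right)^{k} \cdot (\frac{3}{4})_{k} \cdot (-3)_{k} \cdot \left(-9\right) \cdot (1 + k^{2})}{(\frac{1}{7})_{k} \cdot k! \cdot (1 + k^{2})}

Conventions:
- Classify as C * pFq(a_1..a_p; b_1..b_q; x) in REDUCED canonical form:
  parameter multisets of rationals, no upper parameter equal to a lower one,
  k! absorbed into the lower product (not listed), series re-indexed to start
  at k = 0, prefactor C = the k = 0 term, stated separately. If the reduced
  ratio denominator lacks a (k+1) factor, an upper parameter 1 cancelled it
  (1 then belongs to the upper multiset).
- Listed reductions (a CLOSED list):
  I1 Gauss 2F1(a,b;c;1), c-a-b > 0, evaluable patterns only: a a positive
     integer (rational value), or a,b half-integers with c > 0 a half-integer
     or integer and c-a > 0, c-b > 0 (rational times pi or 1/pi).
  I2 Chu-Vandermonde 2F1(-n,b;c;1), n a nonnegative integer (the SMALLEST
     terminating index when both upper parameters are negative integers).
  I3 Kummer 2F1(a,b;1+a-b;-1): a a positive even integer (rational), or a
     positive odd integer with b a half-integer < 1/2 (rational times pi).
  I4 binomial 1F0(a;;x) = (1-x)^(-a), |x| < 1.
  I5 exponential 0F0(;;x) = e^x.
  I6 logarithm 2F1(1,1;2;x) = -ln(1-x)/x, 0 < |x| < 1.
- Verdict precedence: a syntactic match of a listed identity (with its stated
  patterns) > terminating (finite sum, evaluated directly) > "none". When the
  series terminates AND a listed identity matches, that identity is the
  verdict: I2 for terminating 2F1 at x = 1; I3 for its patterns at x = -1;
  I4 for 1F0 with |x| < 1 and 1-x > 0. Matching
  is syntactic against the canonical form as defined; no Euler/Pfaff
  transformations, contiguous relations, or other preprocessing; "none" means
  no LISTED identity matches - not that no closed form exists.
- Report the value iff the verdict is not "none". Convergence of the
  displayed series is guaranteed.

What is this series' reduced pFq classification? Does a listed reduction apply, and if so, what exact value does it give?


With C = -9: the canonical form is 2F1(-3, \frac{3}{4}; \frac{1}{7}; \frac{8}{7}). Verdict: terminating - upper parameter -3 makes this a finite sum (last index 3), evaluated exactly. Value: \frac{81}{10}.

Key step: x = \frac{8}{7} and k^2 + 1 divides numerator and denominator alike; C = -9 after cancelling.
Step ratio: r(k) = \frac{8}{7} * (k-3) (k+\frac{3}{4}) / [(k+\frac{1}{7}) (k+1)] - rational; roots negated = parameters, x = \frac{8}{7}, C = -9.


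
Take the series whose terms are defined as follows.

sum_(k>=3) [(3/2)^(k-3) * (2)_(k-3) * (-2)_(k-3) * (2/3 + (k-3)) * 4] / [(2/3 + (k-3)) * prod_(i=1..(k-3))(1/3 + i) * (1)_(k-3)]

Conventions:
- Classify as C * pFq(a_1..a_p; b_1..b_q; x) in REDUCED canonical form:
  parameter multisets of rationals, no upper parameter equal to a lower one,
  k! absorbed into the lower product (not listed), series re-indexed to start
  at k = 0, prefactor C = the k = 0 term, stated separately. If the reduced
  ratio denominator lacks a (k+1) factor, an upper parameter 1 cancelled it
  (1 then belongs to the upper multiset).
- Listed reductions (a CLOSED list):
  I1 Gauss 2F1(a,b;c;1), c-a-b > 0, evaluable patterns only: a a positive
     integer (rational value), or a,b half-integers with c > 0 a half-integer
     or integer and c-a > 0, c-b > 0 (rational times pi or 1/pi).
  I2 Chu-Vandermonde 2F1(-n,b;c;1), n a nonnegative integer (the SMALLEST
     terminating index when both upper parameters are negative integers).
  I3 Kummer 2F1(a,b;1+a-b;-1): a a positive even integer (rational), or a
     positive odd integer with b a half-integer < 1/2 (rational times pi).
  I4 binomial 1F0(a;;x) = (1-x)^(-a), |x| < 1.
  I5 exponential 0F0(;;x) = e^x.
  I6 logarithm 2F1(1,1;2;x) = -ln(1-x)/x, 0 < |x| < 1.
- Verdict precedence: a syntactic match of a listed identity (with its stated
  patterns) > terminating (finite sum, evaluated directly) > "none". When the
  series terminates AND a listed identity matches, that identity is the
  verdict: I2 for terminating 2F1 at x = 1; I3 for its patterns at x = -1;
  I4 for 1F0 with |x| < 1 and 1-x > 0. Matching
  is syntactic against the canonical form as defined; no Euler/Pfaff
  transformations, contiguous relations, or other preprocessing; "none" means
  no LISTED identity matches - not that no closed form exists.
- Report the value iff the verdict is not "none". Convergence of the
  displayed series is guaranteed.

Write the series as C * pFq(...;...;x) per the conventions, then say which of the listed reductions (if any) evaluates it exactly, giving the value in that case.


Classification (C = 4): 2F1 with upper {-2, 2}, lower {4/3}, argument x = 3/2. Verdict: terminating (-2 upstairs). 3 nonzero terms in all; added directly. Sum: 47/14.

Key step: with t_0 = 4, the lower running product (C = 4, x = 3/2) is a rising factorial.
Adjacent-term ratio: r(k) = (3/2) * (k-2) (k+2) / [(k+4/3) (k+1)] - rational; roots negated = parameters, x = (3/2), C = 4.


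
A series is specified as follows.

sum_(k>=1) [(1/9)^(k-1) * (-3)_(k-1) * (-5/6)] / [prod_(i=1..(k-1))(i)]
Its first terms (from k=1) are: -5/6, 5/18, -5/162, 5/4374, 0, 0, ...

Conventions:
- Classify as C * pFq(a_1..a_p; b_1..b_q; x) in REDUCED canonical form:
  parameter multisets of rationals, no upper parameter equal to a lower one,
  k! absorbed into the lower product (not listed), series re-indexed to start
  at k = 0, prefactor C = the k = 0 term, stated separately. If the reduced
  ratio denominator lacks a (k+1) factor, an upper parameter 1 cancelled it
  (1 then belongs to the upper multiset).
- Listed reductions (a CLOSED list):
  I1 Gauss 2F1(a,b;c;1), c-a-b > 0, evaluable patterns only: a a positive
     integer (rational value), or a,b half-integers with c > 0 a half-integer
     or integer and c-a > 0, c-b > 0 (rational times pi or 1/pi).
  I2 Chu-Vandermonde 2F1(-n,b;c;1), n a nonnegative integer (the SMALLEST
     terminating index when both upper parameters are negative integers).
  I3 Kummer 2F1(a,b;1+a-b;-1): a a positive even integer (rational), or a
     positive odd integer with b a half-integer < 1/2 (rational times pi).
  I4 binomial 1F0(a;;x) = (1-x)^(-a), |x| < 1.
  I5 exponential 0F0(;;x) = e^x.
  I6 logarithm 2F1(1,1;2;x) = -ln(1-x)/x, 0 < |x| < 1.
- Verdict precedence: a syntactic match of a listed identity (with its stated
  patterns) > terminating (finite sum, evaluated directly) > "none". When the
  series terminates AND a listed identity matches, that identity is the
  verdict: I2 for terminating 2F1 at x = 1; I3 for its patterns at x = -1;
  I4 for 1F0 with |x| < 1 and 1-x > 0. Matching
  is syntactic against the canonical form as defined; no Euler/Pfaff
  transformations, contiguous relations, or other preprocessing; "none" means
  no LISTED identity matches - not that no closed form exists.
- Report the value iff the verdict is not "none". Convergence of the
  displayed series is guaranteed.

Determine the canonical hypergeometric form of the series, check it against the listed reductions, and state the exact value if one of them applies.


Classification (C = -5/6): 1F0 with upper {-3}, lower {-}, argument x = 1/9. Verdict (x = 1/9): the binomial series (I4) applies (the 1F0 binomial series: exponent 3, x = 1/9). Hence: -1280/2187.

Key step: with t_0 = -5/6, the product of the first k integers (prefactor -5/6) is k!.
Term ratio: r(k) = (1/9) * (k-3) / [(k+1)] - rational; roots negated = parameters, x = (1/9), C = -5/6.
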